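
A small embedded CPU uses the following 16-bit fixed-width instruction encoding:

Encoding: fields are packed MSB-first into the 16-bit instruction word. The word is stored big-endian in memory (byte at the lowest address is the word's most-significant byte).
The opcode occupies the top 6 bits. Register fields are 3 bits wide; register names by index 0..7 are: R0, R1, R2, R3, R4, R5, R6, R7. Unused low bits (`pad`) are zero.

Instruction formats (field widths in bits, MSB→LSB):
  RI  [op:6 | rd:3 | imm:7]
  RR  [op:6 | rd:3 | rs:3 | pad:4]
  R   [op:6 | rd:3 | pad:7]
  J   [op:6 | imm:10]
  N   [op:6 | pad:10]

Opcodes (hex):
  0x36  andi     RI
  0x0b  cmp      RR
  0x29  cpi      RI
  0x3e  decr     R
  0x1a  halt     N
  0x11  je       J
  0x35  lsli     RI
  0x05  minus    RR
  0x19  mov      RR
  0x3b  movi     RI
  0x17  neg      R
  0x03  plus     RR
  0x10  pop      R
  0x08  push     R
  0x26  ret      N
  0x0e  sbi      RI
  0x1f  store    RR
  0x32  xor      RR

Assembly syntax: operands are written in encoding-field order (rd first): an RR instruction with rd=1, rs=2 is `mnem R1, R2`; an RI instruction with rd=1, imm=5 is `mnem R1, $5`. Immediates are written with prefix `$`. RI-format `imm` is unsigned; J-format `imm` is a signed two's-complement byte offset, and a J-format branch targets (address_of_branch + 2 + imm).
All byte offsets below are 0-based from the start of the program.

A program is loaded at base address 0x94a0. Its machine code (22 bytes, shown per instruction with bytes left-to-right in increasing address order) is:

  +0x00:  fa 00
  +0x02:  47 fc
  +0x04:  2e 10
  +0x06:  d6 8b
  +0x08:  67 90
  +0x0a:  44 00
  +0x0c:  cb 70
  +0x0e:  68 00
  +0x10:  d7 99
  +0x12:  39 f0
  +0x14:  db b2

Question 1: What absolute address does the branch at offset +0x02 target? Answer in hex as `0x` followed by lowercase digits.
[02] 47 fc → 0x47fc
  top 6b → 0x11 → je [J]
  imm@[9:0]=0x3fc (s10→-4) ⇒ $-4
  target = base 0x94a0 + off 0x02 + 2 + imm -4 = 0x94a0

0x94a0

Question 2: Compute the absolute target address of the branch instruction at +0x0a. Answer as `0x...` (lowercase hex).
@+0a  big-endian(44 00) = 0x4400
  top 6b → 0x11 → je [J]
  imm@[9:0]=0x0 ⇒ $0
  target = base 0x94a0 + off 0x0a + 2 + imm 0 = 0x94ac

0x94ac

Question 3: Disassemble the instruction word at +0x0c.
off 0x0c: read cb 70 as big → 0xcb70
  op=0xcb70>>10=0x32 ⇒ xor (RR)
  rd: (w>>7)&0x7=0x6 → R6
  rs: (w>>4)&0x7=0x7 → R7

xor R6, R7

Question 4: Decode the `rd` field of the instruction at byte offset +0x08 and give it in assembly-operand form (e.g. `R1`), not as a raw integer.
[08] 67 90 → 0x6790
  op=0x6790>>10=0x19 ⇒ mov (RR)
  rd@[9:7]=0x7 ⇒ R7
  rs@[6:4]=0x1 ⇒ R1

R7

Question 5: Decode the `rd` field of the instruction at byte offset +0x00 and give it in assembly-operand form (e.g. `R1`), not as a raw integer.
off 0x00: read fa 00 as big → 0xfa00
  opcode bits[15:10]=0x3e: decr/R
  rd@[9:7]=0x4 ⇒ R4

R4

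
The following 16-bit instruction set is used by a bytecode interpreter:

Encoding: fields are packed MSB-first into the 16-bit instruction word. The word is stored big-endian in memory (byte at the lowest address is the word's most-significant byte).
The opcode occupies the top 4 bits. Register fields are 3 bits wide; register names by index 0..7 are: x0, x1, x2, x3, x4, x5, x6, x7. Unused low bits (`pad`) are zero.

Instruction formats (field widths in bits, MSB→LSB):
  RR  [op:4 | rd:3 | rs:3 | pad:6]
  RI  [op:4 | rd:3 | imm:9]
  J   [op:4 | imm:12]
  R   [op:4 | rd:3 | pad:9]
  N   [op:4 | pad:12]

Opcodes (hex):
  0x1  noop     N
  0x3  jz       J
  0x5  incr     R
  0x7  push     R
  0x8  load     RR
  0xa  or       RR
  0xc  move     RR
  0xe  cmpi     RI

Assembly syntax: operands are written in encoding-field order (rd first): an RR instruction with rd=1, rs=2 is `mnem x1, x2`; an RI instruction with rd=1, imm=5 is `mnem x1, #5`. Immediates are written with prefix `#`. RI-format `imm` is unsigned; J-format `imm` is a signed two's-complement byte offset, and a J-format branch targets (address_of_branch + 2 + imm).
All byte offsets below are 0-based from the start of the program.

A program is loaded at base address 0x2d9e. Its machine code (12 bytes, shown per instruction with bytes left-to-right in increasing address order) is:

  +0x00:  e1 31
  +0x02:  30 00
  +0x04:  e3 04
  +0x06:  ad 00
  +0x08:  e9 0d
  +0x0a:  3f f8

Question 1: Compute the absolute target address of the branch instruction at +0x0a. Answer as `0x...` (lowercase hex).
0x2da2

[0a] 3f f8 → 0x3ff8
  op=0x3ff8>>12=0x3 ⇒ jz (J)
  imm: (w>>0)&0xfff=0xff8 (s12→-8) → #-8
  target = base 0x2d9e + off 0x0a + 2 + imm -8 = 0x2da2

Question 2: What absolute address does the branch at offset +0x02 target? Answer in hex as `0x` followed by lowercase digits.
@+02  big-endian(30 00) = 0x3000
  opcode bits[15:12]=0x3: jz/J
  imm: (w>>0)&0xfff=0x0 → #0
  target = base 0x2d9e + off 0x02 + 2 + imm 0 = 0x2da2

0x2da2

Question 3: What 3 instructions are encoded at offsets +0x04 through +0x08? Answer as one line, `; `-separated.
cmpi x1, #260; or x6, x4; cmpi x4, #269

@+04  big-endian(e3 04) = 0xe304
  opcode bits[15:12]=0xe: cmpi/RI
  rd@[11:9]=0x1 ⇒ x1
  imm@[8:0]=0x104 ⇒ #260
@+06  big-endian(ad 00) = 0xad00
  opcode bits[15:12]=0xa: or/RR
  rd@[11:9]=0x6 ⇒ x6
  rs@[8:6]=0x4 ⇒ x4
@+08  big-endian(e9 0d) = 0xe90d
  opcode bits[15:12]=0xe: cmpi/RI
  rd@[11:9]=0x4 ⇒ x4
  imm@[8:0]=0x10d ⇒ #269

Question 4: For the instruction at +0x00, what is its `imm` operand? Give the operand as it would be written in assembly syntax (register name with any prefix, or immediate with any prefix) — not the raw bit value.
[00] e1 31 → 0xe131
  op=0xe131>>12=0xe ⇒ cmpi (RI)
  rd@[11:9]=0x0 ⇒ x0
  imm@[8:0]=0x131 ⇒ #305

#305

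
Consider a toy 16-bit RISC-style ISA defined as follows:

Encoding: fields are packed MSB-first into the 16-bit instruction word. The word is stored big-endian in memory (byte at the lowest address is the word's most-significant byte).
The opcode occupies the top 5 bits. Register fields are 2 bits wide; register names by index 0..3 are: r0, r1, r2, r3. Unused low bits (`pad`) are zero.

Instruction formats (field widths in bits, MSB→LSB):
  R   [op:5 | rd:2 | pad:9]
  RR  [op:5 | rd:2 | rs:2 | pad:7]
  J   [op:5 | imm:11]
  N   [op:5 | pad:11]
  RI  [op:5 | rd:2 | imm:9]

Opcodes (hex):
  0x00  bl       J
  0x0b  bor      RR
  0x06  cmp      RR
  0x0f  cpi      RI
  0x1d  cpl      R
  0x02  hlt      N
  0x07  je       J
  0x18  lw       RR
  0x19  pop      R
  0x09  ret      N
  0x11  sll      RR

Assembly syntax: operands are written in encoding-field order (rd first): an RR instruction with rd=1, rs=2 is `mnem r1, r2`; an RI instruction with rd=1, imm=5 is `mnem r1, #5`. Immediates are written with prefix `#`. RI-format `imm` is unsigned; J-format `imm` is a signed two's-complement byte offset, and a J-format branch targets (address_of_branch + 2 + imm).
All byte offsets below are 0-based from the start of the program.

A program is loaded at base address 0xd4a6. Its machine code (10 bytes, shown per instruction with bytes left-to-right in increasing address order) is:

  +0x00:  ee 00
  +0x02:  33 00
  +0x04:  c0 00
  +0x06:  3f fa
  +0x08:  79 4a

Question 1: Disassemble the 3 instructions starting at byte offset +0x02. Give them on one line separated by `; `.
@+02  big-endian(33 00) = 0x3300
  opcode bits[15:11]=0x6: cmp/RR
  [10:9] rd=1 = r1
  [8:7] rs=2 = r2
@+04  big-endian(c0 00) = 0xc000
  opcode bits[15:11]=0x18: lw/RR
  [10:9] rd=0 = r0
  [8:7] rs=0 = r0
@+06  big-endian(3f fa) = 0x3ffa
  opcode bits[15:11]=0x7: je/J
  [10:0] imm=2042 (s11→-6) = #-6

cmp r1, r2; lw r0, r0; je #-6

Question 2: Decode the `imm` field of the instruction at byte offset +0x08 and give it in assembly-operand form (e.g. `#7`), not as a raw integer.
+0x08: 79 4a ⇒ word 0x794a (big)
  opcode bits[15:11]=0xf: cpi/RI
  rd: (w>>9)&0x3=0x0 → r0
  imm: (w>>0)&0x1ff=0x14a → #330

#330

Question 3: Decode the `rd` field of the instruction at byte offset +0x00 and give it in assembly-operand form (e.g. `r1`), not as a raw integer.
[00] ee 00 → 0xee00
  opcode bits[15:11]=0x1d: cpl/R
  rd@[10:9]=0x3 ⇒ r3

r3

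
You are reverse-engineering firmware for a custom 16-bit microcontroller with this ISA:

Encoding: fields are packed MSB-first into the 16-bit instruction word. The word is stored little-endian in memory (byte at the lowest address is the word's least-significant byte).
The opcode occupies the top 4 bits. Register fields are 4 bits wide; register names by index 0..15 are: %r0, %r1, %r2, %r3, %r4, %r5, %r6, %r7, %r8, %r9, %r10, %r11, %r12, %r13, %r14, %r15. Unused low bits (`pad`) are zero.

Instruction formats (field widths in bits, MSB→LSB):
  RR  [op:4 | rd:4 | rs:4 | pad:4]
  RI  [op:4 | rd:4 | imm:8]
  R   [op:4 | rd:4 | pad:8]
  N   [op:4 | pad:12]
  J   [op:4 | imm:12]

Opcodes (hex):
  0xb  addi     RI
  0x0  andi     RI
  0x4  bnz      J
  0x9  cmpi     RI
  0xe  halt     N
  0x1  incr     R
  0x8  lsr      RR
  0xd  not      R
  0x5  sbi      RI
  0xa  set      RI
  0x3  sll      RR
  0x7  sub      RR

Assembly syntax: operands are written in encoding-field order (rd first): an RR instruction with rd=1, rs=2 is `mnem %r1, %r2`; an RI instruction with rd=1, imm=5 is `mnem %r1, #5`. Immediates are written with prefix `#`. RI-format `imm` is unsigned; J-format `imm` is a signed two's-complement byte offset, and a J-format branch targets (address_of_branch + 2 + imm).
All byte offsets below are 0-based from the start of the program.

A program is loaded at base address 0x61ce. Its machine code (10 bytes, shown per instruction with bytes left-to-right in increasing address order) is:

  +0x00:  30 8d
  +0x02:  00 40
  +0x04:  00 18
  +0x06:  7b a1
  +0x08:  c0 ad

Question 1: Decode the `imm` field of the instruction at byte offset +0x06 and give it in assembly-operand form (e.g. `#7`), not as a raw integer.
#123

+0x06: 7b a1 ⇒ word 0xa17b (little)
  top 4b → 0xa → set [RI]
  rd: (w>>8)&0xf=0x1 → %r1
  imm: (w>>0)&0xff=0x7b → #123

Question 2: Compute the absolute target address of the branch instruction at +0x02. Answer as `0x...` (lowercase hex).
0x61d2

[02] 00 40 → 0x4000
  top 4b → 0x4 → bnz [J]
  [11:0] imm=0 = #0
  target = base 0x61ce + off 0x02 + 2 + imm 0 = 0x61d2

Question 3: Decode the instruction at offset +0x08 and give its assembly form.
off 0x08: read c0 ad as little → 0xadc0
  op=0xadc0>>12=0xa ⇒ set (RI)
  rd@[11:8]=0xd ⇒ %r13
  imm@[7:0]=0xc0 ⇒ #192

set %r13, #192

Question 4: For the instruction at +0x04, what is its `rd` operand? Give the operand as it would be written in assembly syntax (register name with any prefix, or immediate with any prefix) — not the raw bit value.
%r8

off 0x04: read 00 18 as little → 0x1800
  opcode bits[15:12]=0x1: incr/R
  rd: (w>>8)&0xf=0x8 → %r8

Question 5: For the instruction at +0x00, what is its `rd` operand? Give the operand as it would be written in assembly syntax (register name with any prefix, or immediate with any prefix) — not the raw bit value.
%r13

@+00  little-endian(30 8d) = 0x8d30
  top 4b → 0x8 → lsr [RR]
  [11:8] rd=13 = %r13
  [7:4] rs=3 = %r3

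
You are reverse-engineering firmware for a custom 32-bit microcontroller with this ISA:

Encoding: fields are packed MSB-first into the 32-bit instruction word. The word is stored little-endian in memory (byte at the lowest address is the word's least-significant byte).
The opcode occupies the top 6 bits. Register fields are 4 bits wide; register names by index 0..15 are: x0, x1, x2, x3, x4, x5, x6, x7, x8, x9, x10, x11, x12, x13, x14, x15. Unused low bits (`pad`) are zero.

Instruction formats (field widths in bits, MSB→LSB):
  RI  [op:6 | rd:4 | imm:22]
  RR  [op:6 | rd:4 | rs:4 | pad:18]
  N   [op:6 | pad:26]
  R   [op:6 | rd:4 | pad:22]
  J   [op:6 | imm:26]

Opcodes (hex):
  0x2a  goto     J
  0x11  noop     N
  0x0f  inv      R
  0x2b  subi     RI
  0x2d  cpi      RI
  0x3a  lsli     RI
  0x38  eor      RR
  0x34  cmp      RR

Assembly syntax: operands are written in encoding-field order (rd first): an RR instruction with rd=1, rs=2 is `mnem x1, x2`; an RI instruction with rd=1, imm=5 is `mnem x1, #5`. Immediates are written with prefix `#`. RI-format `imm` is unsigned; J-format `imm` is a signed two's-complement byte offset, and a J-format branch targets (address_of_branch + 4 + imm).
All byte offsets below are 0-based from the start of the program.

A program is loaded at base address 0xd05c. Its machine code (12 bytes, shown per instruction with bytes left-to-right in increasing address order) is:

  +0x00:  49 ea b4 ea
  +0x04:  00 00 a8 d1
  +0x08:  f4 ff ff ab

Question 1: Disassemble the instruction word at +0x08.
goto #-12

off 0x08: read f4 ff ff ab as little → 0xabfffff4
  top 6b → 0x2a → goto [J]
  [25:0] imm=67108852 (s26→-12) = #-12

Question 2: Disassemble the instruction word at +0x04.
cmp x6, x10

+0x04: 00 00 a8 d1 ⇒ word 0xd1a80000 (little)
  op=0xd1a80000>>26=0x34 ⇒ cmp (RR)
  rd@[25:22]=0x6 ⇒ x6
  rs@[21:18]=0xa ⇒ x10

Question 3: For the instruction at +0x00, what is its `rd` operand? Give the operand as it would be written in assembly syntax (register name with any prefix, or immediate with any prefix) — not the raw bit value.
x10

off 0x00: read 49 ea b4 ea as little → 0xeab4ea49
  opcode bits[31:26]=0x3a: lsli/RI
  rd@[25:22]=0xa ⇒ x10
  imm@[21:0]=0x34ea49 ⇒ #3467849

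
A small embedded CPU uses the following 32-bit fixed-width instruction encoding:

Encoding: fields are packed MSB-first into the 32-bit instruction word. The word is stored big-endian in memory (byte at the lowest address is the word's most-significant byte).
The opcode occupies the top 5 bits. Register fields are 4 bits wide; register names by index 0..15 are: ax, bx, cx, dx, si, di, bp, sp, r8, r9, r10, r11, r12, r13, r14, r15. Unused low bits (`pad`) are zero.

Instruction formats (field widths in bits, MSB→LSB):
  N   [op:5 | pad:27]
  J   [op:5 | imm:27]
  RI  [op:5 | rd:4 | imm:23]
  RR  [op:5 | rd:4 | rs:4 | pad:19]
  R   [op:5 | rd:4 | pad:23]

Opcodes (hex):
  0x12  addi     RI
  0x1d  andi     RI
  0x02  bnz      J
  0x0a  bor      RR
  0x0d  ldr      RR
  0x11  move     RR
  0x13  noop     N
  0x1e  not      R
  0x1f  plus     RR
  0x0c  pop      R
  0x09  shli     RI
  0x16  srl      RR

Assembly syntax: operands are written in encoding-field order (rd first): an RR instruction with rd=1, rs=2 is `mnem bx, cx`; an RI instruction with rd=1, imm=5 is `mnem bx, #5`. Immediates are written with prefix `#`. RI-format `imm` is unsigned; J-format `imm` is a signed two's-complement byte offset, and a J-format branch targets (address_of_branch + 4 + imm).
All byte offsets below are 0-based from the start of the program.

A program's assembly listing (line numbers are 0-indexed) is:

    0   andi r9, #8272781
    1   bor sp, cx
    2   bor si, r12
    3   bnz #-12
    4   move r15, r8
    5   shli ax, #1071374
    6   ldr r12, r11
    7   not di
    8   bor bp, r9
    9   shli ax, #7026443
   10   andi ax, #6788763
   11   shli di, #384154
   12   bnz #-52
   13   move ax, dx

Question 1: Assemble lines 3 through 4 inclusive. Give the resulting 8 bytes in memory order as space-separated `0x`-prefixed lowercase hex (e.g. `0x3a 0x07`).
L3: bnz op=0x2:5|imm=-12:27 ⇒ 0x17fffff4 ⇒ big 17 ff ff f4
L4: move op=0x11:5|rd=15:4|rs=8:4|pad=0:19 ⇒ 0x8fc00000 ⇒ big 8f c0 00 00

0x17 0xff 0xff 0xf4 0x8f 0xc0 0x00 0x00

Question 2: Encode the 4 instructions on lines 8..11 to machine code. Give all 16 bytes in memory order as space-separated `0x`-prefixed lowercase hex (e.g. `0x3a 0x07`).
0x53 0x48 0x00 0x00 0x48 0x6b 0x37 0x0b 0xe8 0x67 0x96 0x9b 0x4a 0x85 0xdc 0x9a

line 8 (bor): pack op=0xa:5|rd=6:4|rs=9:4|pad=0:19 = 0x53480000; big→ 53 48 00 00
line 9 (shli): pack op=0x9:5|rd=0:4|imm=7026443:23 = 0x486b370b; big→ 48 6b 37 0b
line 10 (andi): pack op=0x1d:5|rd=0:4|imm=6788763:23 = 0xe867969b; big→ e8 67 96 9b
line 11 (shli): pack op=0x9:5|rd=5:4|imm=384154:23 = 0x4a85dc9a; big→ 4a 85 dc 9a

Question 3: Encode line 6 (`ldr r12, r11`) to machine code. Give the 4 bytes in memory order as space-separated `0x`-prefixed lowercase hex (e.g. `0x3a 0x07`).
0x6e 0x58 0x00 0x00

L6: ldr op=0xd:5|rd=12:4|rs=11:4|pad=0:19 ⇒ 0x6e580000 ⇒ big 6e 58 00 00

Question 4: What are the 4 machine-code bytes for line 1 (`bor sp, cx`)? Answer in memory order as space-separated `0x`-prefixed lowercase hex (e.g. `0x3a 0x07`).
0x53 0x90 0x00 0x00

1. bor fields op=0xa:5|rd=7:4|rs=2:4|pad=0:19 → word 53900000h → 53 90 00 00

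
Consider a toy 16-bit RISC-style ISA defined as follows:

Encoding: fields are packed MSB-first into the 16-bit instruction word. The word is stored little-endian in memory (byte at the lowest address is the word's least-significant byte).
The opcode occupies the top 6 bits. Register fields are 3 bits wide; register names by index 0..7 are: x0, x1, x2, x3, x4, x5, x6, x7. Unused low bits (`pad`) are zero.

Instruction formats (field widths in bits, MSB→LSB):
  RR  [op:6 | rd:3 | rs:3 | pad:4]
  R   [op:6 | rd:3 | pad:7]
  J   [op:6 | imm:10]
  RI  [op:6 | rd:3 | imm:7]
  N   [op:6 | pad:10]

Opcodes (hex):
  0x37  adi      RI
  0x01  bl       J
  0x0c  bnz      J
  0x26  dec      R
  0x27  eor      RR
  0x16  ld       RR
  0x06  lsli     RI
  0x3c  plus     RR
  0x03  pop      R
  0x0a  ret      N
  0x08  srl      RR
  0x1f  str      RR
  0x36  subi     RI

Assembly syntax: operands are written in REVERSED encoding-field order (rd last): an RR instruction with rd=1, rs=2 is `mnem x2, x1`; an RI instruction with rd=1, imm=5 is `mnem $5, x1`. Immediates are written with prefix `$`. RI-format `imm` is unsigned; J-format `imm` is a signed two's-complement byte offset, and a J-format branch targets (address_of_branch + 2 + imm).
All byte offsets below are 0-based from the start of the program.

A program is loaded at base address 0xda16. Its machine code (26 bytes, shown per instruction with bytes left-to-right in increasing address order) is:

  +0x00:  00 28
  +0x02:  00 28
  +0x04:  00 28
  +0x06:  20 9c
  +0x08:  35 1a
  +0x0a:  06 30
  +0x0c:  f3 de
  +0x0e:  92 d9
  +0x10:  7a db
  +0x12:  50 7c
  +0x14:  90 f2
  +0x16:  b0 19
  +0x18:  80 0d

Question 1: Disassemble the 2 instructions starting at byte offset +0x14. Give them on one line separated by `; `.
plus x1, x5; lsli $48, x3

[14] 90 f2 → 0xf290
  opcode bits[15:10]=0x3c: plus/RR
  rd@[9:7]=0x5 ⇒ x5
  rs@[6:4]=0x1 ⇒ x1
[16] b0 19 → 0x19b0
  opcode bits[15:10]=0x6: lsli/RI
  rd@[9:7]=0x3 ⇒ x3
  imm@[6:0]=0x30 ⇒ $48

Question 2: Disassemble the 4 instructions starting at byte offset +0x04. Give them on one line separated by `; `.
@+04  little-endian(00 28) = 0x2800
  opcode bits[15:10]=0xa: ret/N
@+06  little-endian(20 9c) = 0x9c20
  opcode bits[15:10]=0x27: eor/RR
  [9:7] rd=0 = x0
  [6:4] rs=2 = x2
@+08  little-endian(35 1a) = 0x1a35
  opcode bits[15:10]=0x6: lsli/RI
  [9:7] rd=4 = x4
  [6:0] imm=53 = $53
@+0a  little-endian(06 30) = 0x3006
  opcode bits[15:10]=0xc: bnz/J
  [9:0] imm=6 = $6

ret; eor x2, x0; lsli $53, x4; bnz $6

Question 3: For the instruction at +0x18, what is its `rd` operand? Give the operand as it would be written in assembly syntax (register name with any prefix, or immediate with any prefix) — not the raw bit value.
[18] 80 0d → 0x0d80
  op=0x0d80>>10=0x3 ⇒ pop (R)
  [9:7] rd=3 = x3

x3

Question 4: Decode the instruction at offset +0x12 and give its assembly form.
[12] 50 7c → 0x7c50
  op=0x7c50>>10=0x1f ⇒ str (RR)
  rd: (w>>7)&0x7=0x0 → x0
  rs: (w>>4)&0x7=0x5 → x5

str x5, x0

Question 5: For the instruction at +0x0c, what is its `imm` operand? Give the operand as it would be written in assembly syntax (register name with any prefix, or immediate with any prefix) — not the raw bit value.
off 0x0c: read f3 de as little → 0xdef3
  top 6b → 0x37 → adi [RI]
  rd: (w>>7)&0x7=0x5 → x5
  imm: (w>>0)&0x7f=0x73 → $115

$115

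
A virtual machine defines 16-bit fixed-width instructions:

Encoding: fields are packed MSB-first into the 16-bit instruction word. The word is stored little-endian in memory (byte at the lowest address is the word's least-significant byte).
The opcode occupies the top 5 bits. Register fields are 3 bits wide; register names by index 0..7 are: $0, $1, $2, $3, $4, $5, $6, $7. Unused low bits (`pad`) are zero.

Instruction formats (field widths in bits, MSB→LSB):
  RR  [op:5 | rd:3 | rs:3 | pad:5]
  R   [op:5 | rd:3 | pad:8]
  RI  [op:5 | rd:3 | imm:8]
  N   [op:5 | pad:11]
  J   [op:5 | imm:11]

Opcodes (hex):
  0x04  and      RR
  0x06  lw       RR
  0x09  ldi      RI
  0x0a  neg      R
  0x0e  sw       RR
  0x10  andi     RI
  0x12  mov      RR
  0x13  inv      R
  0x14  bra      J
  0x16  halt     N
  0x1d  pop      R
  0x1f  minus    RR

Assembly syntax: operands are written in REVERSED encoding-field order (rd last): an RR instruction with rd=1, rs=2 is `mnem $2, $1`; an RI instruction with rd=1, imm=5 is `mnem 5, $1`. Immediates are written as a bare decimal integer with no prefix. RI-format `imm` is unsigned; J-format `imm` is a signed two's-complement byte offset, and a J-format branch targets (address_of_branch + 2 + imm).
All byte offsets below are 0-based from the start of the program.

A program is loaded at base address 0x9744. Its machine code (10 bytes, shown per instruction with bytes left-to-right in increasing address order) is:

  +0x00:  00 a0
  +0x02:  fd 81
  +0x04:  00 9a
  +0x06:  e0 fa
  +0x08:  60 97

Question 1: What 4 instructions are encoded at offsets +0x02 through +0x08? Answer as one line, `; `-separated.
off 0x02: read fd 81 as little → 0x81fd
  top 5b → 0x10 → andi [RI]
  rd@[10:8]=0x1 ⇒ $1
  imm@[7:0]=0xfd ⇒ 253
off 0x04: read 00 9a as little → 0x9a00
  top 5b → 0x13 → inv [R]
  rd@[10:8]=0x2 ⇒ $2
off 0x06: read e0 fa as little → 0xfae0
  top 5b → 0x1f → minus [RR]
  rd@[10:8]=0x2 ⇒ $2
  rs@[7:5]=0x7 ⇒ $7
off 0x08: read 60 97 as little → 0x9760
  top 5b → 0x12 → mov [RR]
  rd@[10:8]=0x7 ⇒ $7
  rs@[7:5]=0x3 ⇒ $3

andi 253, $1; inv $2; minus $7, $2; mov $3, $7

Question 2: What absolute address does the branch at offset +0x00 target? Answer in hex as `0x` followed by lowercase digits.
off 0x00: read 00 a0 as little → 0xa000
  op=0xa000>>11=0x14 ⇒ bra (J)
  imm@[10:0]=0x0 ⇒ 0
  target = base 0x9744 + off 0x00 + 2 + imm 0 = 0x9746

0x9746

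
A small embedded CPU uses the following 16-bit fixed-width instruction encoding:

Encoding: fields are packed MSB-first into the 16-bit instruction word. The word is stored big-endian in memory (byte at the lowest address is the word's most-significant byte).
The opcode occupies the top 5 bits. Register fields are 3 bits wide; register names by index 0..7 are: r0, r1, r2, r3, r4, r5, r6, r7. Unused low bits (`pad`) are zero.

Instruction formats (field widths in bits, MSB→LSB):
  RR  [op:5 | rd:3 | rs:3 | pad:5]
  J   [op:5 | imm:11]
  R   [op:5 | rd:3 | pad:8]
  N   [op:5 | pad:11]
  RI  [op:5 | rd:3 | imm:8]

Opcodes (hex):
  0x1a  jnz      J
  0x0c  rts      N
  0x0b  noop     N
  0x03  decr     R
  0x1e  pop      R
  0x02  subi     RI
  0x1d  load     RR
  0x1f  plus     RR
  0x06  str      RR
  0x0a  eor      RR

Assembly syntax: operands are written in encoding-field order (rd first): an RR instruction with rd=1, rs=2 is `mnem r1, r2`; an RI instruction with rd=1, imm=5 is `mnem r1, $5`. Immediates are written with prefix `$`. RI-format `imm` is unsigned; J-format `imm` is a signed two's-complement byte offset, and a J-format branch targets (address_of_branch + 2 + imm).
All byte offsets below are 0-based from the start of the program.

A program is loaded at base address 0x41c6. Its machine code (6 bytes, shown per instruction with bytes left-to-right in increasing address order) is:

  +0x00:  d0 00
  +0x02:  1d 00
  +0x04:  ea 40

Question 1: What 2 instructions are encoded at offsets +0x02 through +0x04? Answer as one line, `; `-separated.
decr r5; load r2, r2

off 0x02: read 1d 00 as big → 0x1d00
  opcode bits[15:11]=0x3: decr/R
  rd@[10:8]=0x5 ⇒ r5
off 0x04: read ea 40 as big → 0xea40
  opcode bits[15:11]=0x1d: load/RR
  rd@[10:8]=0x2 ⇒ r2
  rs@[7:5]=0x2 ⇒ r2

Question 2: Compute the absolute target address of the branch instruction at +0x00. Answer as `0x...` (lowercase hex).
0x41c8

off 0x00: read d0 00 as big → 0xd000
  op=0xd000>>11=0x1a ⇒ jnz (J)
  imm@[10:0]=0x0 ⇒ $0
  target = base 0x41c6 + off 0x00 + 2 + imm 0 = 0x41c8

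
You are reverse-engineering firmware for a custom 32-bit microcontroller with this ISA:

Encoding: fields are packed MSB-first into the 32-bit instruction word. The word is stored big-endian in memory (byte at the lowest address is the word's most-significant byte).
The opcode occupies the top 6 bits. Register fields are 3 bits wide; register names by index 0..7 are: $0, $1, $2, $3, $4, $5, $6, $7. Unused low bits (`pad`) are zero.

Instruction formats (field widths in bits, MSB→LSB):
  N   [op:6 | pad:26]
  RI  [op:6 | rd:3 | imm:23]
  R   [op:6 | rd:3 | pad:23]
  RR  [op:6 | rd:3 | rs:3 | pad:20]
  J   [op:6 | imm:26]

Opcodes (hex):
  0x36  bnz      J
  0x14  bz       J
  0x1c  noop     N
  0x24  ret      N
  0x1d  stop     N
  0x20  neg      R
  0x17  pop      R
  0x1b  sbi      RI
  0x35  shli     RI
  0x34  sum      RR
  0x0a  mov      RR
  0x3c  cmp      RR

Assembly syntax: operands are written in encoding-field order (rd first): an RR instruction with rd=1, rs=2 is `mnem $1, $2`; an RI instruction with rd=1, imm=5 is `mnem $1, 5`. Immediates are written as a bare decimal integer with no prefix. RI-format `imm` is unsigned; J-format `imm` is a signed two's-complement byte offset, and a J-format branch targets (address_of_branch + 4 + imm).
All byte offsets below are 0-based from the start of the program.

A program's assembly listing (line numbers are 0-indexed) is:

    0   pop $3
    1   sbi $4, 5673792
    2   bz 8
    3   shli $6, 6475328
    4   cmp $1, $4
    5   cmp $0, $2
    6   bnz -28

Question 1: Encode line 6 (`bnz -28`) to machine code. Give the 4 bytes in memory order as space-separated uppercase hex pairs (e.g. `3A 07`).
line 6 (bnz): pack op=0x36:6|imm=-28:26 = 0xdbffffe4; big→ db ff ff e4

DB FF FF E4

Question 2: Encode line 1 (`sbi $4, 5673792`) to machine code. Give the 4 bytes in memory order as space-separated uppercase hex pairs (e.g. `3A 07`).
6E 56 93 40

line 1 (sbi): pack op=0x1b:6|rd=4:3|imm=5673792:23 = 0x6e569340; big→ 6e 56 93 40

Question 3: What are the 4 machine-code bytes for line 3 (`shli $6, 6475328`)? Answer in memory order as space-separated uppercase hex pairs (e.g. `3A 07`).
D7 62 CE 40

3. shli fields op=0x35:6|rd=6:3|imm=6475328:23 → word d762ce40h → d7 62 ce 40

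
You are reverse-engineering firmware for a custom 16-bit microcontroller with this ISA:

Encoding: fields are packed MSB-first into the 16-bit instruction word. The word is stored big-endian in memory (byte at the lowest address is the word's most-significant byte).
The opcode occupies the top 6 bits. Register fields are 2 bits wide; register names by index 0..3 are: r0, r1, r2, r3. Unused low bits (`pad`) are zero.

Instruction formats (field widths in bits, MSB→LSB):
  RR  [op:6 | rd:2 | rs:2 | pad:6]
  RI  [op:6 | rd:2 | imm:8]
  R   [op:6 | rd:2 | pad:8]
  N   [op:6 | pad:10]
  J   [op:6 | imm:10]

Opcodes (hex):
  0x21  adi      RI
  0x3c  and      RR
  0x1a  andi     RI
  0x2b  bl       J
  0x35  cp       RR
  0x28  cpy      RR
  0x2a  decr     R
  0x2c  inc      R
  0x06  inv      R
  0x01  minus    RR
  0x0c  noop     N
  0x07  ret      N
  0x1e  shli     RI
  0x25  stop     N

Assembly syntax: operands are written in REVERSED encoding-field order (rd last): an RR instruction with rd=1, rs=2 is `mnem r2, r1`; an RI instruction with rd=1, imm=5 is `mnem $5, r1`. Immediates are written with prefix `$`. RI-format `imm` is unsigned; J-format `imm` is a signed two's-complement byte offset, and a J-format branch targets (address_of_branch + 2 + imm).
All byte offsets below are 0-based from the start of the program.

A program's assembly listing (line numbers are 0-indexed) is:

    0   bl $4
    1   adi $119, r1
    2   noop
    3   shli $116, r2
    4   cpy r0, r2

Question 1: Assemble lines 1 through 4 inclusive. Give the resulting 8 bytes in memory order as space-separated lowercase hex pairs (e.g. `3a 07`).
1. adi fields op=0x21:6|rd=1:2|imm=119:8 → word 8577h → 85 77
2. noop fields op=0xc:6|pad=0:10 → word 3000h → 30 00
3. shli fields op=0x1e:6|rd=2:2|imm=116:8 → word 7a74h → 7a 74
4. cpy fields op=0x28:6|rd=2:2|rs=0:2|pad=0:6 → word a200h → a2 00

85 77 30 00 7a 74 a2 00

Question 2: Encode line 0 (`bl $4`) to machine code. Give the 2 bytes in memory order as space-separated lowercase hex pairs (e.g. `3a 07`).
L0: bl op=0x2b:6|imm=4:10 ⇒ 0xac04 ⇒ big ac 04

ac 04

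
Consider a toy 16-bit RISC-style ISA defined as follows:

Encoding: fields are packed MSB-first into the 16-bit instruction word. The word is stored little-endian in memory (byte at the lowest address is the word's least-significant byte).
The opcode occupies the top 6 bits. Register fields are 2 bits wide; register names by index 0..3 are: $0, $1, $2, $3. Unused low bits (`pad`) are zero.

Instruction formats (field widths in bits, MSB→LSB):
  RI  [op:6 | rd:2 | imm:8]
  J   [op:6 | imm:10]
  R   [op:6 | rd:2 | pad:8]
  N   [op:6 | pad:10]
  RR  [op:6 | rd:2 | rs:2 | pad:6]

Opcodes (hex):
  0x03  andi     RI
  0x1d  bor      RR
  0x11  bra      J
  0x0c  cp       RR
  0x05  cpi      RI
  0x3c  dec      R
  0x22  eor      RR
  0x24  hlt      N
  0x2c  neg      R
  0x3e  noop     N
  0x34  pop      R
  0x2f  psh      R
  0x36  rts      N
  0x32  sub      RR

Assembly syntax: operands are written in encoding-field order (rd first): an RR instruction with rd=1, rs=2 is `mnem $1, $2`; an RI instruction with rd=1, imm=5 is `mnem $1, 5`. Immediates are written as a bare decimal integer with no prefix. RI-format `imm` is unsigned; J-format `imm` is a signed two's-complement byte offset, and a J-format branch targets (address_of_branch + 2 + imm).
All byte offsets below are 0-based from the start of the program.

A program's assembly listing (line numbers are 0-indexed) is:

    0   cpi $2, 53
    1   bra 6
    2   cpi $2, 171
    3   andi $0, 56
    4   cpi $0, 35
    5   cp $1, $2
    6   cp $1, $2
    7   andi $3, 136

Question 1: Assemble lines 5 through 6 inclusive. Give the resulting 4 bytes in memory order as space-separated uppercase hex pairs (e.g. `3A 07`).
80 31 80 31

5. cp fields op=0xc:6|rd=1:2|rs=2:2|pad=0:6 → word 3180h → 80 31
6. cp fields op=0xc:6|rd=1:2|rs=2:2|pad=0:6 → word 3180h → 80 31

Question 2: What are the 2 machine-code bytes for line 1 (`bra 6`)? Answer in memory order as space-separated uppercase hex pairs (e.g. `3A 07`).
06 44

1. bra fields op=0x11:6|imm=6:10 → word 4406h → 06 44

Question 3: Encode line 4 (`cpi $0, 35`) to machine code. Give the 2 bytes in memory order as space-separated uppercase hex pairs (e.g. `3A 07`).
4. cpi fields op=0x5:6|rd=0:2|imm=35:8 → word 1423h → 23 14

23 14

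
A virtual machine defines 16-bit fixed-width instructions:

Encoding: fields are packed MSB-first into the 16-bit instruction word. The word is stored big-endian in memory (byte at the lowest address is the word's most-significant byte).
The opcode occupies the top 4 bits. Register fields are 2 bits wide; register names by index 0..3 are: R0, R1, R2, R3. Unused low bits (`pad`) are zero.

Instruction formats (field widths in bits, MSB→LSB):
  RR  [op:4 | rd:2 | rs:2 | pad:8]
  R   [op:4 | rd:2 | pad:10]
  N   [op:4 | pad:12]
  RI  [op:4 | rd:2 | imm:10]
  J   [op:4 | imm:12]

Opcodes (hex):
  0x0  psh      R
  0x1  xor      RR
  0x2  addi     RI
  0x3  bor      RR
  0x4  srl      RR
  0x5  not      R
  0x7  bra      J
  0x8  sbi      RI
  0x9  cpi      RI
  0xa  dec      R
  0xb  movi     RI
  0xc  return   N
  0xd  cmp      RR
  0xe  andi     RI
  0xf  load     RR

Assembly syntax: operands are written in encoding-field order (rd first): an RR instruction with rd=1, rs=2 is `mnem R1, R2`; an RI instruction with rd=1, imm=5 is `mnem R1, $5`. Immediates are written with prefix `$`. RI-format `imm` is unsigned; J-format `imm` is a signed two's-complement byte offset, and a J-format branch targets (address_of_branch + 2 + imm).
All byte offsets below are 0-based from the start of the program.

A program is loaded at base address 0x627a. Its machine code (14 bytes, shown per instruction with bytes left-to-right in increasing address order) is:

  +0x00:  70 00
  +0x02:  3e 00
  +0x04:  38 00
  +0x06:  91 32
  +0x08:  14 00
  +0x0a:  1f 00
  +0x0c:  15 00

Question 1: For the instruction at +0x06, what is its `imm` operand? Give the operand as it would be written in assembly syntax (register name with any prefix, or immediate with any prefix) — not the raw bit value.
$306

[06] 91 32 → 0x9132
  opcode bits[15:12]=0x9: cpi/RI
  rd: (w>>10)&0x3=0x0 → R0
  imm: (w>>0)&0x3ff=0x132 → $306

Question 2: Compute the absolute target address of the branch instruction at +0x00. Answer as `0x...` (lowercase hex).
[00] 70 00 → 0x7000
  top 4b → 0x7 → bra [J]
  [11:0] imm=0 = $0
  target = base 0x627a + off 0x00 + 2 + imm 0 = 0x627c

0x627c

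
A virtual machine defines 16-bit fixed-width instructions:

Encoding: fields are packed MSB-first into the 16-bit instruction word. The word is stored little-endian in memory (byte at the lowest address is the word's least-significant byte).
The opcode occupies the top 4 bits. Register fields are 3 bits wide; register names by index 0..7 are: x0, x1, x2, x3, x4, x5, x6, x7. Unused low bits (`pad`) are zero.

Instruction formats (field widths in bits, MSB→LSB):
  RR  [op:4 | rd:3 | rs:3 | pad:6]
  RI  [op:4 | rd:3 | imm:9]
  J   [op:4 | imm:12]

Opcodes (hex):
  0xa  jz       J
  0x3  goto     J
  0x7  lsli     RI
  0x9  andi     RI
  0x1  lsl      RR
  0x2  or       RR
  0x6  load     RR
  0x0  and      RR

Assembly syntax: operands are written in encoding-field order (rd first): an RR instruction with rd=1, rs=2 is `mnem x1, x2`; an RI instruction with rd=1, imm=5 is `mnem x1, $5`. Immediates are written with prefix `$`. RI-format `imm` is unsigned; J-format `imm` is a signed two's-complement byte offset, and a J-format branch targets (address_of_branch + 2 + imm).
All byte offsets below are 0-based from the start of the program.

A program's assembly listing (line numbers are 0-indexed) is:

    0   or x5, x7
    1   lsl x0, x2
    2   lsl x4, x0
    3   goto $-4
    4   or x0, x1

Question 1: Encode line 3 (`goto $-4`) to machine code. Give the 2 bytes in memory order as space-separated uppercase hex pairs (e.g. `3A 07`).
FC 3F

line 3 (goto): pack op=0x3:4|imm=-4:12 = 0x3ffc; little→ fc 3f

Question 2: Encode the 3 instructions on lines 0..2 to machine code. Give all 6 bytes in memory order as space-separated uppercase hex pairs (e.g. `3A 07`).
C0 2B 80 10 00 18

L0: or op=0x2:4|rd=5:3|rs=7:3|pad=0:6 ⇒ 0x2bc0 ⇒ little c0 2b
L1: lsl op=0x1:4|rd=0:3|rs=2:3|pad=0:6 ⇒ 0x1080 ⇒ little 80 10
L2: lsl op=0x1:4|rd=4:3|rs=0:3|pad=0:6 ⇒ 0x1800 ⇒ little 00 18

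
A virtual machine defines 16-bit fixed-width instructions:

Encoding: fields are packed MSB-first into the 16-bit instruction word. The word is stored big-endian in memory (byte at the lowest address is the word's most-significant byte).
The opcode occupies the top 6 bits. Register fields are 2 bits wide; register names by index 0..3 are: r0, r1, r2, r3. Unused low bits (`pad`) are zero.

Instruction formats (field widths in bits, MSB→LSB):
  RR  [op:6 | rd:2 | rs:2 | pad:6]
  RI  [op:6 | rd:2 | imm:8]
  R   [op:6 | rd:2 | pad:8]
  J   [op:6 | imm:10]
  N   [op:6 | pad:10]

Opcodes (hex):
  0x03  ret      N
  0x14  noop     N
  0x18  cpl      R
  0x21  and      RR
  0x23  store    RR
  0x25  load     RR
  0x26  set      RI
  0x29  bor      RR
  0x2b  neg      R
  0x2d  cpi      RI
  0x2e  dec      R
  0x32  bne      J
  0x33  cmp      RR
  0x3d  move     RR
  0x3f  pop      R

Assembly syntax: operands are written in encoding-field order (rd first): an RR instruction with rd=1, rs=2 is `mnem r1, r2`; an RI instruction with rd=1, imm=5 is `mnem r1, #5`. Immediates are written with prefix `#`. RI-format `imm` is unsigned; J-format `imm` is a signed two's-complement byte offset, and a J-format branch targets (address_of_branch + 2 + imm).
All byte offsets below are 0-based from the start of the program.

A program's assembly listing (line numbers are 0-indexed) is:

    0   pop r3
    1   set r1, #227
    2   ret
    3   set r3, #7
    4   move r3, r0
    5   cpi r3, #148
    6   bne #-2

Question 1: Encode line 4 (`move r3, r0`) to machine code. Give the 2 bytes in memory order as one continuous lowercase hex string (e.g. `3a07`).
f700

4. move fields op=0x3d:6|rd=3:2|rs=0:2|pad=0:6 → word f700h → f7 00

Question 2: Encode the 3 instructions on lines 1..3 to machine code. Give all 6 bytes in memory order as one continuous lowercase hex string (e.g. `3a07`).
line 1 (set): pack op=0x26:6|rd=1:2|imm=227:8 = 0x99e3; big→ 99 e3
line 2 (ret): pack op=0x3:6|pad=0:10 = 0x0c00; big→ 0c 00
line 3 (set): pack op=0x26:6|rd=3:2|imm=7:8 = 0x9b07; big→ 9b 07

99e30c009b07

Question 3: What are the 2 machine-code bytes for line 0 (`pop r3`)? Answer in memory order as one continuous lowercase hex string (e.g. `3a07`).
L0: pop op=0x3f:6|rd=3:2|pad=0:8 ⇒ 0xff00 ⇒ big ff 00

ff00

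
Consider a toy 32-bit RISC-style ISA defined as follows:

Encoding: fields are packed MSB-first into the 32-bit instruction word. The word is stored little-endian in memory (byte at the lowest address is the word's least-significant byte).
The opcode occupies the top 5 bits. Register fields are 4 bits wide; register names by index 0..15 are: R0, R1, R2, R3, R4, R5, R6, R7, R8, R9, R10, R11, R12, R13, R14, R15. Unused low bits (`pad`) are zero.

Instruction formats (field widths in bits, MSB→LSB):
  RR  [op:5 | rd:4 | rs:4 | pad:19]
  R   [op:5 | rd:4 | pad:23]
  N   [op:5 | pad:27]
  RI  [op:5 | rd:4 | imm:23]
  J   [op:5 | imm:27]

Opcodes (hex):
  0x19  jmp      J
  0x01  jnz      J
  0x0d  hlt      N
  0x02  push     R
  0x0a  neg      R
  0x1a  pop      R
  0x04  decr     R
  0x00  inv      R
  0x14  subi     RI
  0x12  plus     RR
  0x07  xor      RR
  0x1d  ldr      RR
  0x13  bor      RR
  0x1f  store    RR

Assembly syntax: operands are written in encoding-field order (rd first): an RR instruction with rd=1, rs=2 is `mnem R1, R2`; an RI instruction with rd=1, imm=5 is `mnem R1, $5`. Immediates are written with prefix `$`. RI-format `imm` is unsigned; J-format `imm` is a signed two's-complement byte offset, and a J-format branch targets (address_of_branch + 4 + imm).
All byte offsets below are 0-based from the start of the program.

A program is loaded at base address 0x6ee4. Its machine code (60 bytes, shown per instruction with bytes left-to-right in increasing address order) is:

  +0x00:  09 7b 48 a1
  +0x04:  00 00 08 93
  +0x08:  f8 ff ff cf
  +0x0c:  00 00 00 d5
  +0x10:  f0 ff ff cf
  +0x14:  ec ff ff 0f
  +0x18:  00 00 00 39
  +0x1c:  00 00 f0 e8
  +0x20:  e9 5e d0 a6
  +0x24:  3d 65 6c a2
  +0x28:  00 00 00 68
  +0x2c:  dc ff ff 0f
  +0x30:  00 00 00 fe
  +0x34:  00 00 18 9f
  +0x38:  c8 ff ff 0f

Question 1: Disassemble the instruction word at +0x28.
[28] 00 00 00 68 → 0x68000000
  op=0x68000000>>27=0xd ⇒ hlt (N)

hlt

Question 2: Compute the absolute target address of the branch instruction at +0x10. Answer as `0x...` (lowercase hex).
0x6ee8

@+10  little-endian(f0 ff ff cf) = 0xcffffff0
  top 5b → 0x19 → jmp [J]
  imm: (w>>0)&0x7ffffff=0x7fffff0 (s27→-16) → $-16
  target = base 0x6ee4 + off 0x10 + 4 + imm -16 = 0x6ee8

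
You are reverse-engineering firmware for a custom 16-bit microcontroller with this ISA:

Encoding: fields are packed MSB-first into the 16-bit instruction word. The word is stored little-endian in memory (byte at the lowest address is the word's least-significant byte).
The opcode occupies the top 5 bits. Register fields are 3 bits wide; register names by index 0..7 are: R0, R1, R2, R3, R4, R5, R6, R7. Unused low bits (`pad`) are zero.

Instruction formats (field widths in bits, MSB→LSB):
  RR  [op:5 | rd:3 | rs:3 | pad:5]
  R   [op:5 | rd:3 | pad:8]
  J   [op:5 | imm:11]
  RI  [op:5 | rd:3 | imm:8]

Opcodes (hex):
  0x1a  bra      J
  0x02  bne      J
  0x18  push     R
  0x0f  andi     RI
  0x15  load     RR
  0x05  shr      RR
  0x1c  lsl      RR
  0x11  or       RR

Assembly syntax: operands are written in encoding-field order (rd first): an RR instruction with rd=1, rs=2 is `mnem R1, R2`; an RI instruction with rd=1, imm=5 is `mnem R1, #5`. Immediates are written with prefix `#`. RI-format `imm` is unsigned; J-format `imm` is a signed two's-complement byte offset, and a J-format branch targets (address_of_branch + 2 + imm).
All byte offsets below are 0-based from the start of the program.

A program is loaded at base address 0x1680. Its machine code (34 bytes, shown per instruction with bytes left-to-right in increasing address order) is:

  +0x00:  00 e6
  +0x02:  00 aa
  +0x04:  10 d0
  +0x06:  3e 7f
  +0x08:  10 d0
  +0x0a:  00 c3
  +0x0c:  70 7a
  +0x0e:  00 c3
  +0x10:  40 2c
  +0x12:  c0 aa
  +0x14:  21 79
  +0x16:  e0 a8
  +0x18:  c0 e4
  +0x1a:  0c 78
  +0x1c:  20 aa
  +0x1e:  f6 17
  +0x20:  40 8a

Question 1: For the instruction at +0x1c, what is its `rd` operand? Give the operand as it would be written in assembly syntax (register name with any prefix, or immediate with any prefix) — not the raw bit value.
[1c] 20 aa → 0xaa20
  op=0xaa20>>11=0x15 ⇒ load (RR)
  rd@[10:8]=0x2 ⇒ R2
  rs@[7:5]=0x1 ⇒ R1

R2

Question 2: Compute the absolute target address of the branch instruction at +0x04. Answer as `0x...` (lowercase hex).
0x1696

off 0x04: read 10 d0 as little → 0xd010
  op=0xd010>>11=0x1a ⇒ bra (J)
  imm: (w>>0)&0x7ff=0x10 → #16
  target = base 0x1680 + off 0x04 + 2 + imm 16 = 0x1696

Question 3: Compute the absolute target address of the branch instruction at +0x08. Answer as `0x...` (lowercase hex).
off 0x08: read 10 d0 as little → 0xd010
  op=0xd010>>11=0x1a ⇒ bra (J)
  imm: (w>>0)&0x7ff=0x10 → #16
  target = base 0x1680 + off 0x08 + 2 + imm 16 = 0x169a

0x169a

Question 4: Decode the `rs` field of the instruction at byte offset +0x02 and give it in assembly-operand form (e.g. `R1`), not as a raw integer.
off 0x02: read 00 aa as little → 0xaa00
  opcode bits[15:11]=0x15: load/RR
  rd: (w>>8)&0x7=0x2 → R2
  rs: (w>>5)&0x7=0x0 → R0

R0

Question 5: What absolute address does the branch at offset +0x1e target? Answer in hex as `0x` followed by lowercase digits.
0x1696

off 0x1e: read f6 17 as little → 0x17f6
  op=0x17f6>>11=0x2 ⇒ bne (J)
  imm@[10:0]=0x7f6 (s11→-10) ⇒ #-10
  target = base 0x1680 + off 0x1e + 2 + imm -10 = 0x1696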